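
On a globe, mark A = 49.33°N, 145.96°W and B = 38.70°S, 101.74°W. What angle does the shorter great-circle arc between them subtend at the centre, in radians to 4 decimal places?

1.6807 rad

With latitudes φ₁ = 49.330°, φ₂ = -38.700° and longitude difference Δλ = 44.220°:
Haversine: a = sin²(Δφ/2) + cos φ₁ cos φ₂ sin²(Δλ/2) = 0.4828 + (0.6517)(0.7804)(0.1417) = 0.55486.
Central angle c = 2·arcsin(√a) = 1.68075 rad.
So the angular separation is 1.6807 rad.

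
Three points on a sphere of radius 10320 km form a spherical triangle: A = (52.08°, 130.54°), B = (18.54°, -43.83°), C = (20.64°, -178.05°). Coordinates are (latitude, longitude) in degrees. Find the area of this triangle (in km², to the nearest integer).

Side lengths (central angles): a = 2.1021, b = 0.8805, c = 1.9061 rad; semiperimeter s = 2.4443.
By l'Huilier's theorem, tan(E/4) = √[tan(s/2) tan((s−a)/2) tan((s−b)/2) tan((s−c)/2)], giving spherical excess E = 1.3852 rad.
Area = E·R² = 1.3852 × (10320)² ≈ 147531479 km².

147531479 km²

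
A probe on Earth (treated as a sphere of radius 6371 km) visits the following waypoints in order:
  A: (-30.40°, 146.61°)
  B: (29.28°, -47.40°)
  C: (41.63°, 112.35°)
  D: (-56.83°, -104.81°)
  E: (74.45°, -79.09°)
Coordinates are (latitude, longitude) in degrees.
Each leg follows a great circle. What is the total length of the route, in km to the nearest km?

Leg A→B: central angle 2.9287 rad, distance 18658.9 km.
Leg B→C: central angle 1.8616 rad, distance 11860.5 km.
Leg C→D: central angle 2.6508 rad, distance 16888.5 km.
Leg D→E: central angle 2.3108 rad, distance 14721.9 km.
Total: 18658.9 + 11860.5 + 16888.5 + 14721.9 ≈ 62130 km.

62130 km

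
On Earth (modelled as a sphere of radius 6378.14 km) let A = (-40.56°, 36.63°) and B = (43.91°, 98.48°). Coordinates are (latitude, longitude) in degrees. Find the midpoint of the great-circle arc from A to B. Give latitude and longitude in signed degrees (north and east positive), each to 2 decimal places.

1.95°, 66.64°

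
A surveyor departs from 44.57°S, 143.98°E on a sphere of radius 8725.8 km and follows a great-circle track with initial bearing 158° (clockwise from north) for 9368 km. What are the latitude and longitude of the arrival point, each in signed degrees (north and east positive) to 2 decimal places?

-66.24°, -90.84°

Angular distance δ = d/R = 9368/8725.8 = 1.07360 rad; initial bearing θ = 2.7576 rad.
sin φ₂ = sin φ₁ cos δ + cos φ₁ sin δ cos θ = (-0.7018)(0.4770) + (0.7124)(0.8789)(-0.9272) = -0.9153, so φ₂ = -66.24°.
Δλ = atan2(sin θ sin δ cos φ₁, cos δ − sin φ₁ sin φ₂) = atan2(0.2346, -0.1654) = 125.182°.
λ₂ = 143.980° + 125.182° = 269.16° → -90.84° after wrapping to (−180°, 180°].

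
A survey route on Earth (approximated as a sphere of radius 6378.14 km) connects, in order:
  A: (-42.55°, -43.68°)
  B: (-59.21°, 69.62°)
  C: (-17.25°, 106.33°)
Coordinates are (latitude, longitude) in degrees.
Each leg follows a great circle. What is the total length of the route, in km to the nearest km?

Leg A→B: central angle 1.1244 rad, distance 7171.3 km.
Leg B→C: central angle 0.8676 rad, distance 5533.7 km.
Total: 7171.3 + 5533.7 ≈ 12705 km.

12705 km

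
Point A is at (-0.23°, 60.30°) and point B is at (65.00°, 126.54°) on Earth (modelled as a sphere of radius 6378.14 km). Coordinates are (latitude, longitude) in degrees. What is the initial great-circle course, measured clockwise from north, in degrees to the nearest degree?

23°

With φ₁ = -0.0040, φ₂ = 1.1345, Δλ = 1.1561 rad, the forward-azimuth formula gives
θ = atan2( sin Δλ cos φ₂ , cos φ₁ sin φ₂ − sin φ₁ cos φ₂ cos Δλ ) = atan2(0.3868, 0.9070) = 23.10°.
So the initial bearing is 23°.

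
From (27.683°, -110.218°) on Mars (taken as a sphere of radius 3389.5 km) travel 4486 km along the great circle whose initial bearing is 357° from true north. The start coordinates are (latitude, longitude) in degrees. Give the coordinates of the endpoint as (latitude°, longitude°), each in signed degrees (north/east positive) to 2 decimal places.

76.20°, 82.07°

Angular distance δ = d/R = 4486/3389.5 = 1.32350 rad; initial bearing θ = 6.2308 rad.
sin φ₂ = sin φ₁ cos δ + cos φ₁ sin δ cos θ = (0.4646)(0.2448) + (0.8855)(0.9696)(0.9986) = 0.9711, so φ₂ = 76.20°.
Δλ = atan2(sin θ sin δ cos φ₁, cos δ − sin φ₁ sin φ₂) = atan2(-0.0449, -0.2064) = -167.717°.
λ₂ = -110.218° − 167.717° = -277.93° → 82.07° after wrapping to (−180°, 180°].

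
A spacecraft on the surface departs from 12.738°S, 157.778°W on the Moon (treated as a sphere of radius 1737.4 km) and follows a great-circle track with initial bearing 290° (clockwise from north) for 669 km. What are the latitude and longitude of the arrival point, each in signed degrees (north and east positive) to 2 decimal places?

-4.53°, -178.51°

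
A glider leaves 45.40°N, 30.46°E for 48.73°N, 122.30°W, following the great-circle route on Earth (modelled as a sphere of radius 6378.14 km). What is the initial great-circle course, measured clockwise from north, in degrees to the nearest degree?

342°

Δλ = -152.760° = -2.6662 rad.
y = sin Δλ · cos φ₂ = (-0.4577)(0.6596) = -0.3019
x = cos φ₁ sin φ₂ − sin φ₁ cos φ₂ cos Δλ = (0.7022)(0.7516) − (0.7120)(0.6596)(-0.8891) = 0.9453
θ = atan2(y, x) = -17.71°; adding 360° gives 342°.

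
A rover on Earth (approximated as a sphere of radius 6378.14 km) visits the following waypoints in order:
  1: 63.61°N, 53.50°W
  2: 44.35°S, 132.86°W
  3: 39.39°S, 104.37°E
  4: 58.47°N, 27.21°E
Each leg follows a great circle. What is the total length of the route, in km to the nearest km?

35965 km

Leg 1→2: central angle 2.1743 rad, distance 13867.8 km.
Leg 2→3: central angle 1.4258 rad, distance 9094.0 km.
Leg 3→4: central angle 2.0388 rad, distance 13003.7 km.
Total: 13867.8 + 9094.0 + 13003.7 ≈ 35965 km.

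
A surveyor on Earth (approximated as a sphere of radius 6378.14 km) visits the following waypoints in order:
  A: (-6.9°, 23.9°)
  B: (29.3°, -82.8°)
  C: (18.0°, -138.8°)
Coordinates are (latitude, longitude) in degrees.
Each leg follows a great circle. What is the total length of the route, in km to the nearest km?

17807 km

Leg A→B: central angle 1.8834 rad, distance 12012.9 km.
Leg B→C: central angle 0.9084 rad, distance 5793.8 km.
Total: 12012.9 + 5793.8 ≈ 17807 km.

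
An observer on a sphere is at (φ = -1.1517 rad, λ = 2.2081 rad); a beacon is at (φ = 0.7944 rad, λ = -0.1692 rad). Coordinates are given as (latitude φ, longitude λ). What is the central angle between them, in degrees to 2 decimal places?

Let φ₁ = -1.1517 rad, φ₂ = 0.7944 rad, and Δλ = -2.3773 rad.
Haversine: a = sin²(Δφ/2) + cos φ₁ cos φ₂ sin²(Δλ/2) = 0.6833 + (0.4069)(0.7007)(0.8609) = 0.92877.
Central angle c = 2·arcsin(√a) = 2.60126 rad.
So the angular separation is 149.04°.

149.04°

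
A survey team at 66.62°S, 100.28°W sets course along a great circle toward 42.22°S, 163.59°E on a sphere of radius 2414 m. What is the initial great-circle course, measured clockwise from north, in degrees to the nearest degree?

Δλ = -96.130° = -1.6778 rad.
y = sin Δλ · cos φ₂ = (-0.9943)(0.7406) = -0.7363
x = cos φ₁ sin φ₂ − sin φ₁ cos φ₂ cos Δλ = (0.3968)(-0.6720) − (-0.9179)(0.7406)(-0.1068) = -0.3392
θ = atan2(y, x) = -114.74°; adding 360° gives 245°.

245°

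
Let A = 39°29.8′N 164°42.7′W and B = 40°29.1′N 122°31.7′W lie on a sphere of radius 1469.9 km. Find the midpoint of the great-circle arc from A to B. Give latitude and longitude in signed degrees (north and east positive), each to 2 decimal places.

The central angle between A and B is δ = 0.5589 rad.
With f = 0.5, the slerp weights are sin((1−f)δ)/sin δ = 0.5202 and sin(fδ)/sin δ = 0.5202.
Weighted sum of the unit vectors: (0.5202)·(-0.7444,-0.2035,0.6360) + (0.5202)·(-0.4090,-0.6413,0.6492) = (-0.5999, -0.4394, 0.6686).
Converting back: φ = atan2(z, √(x²+y²)) = 41.96°, λ = atan2(y, x) = -143.78°.

41.96°, -143.78°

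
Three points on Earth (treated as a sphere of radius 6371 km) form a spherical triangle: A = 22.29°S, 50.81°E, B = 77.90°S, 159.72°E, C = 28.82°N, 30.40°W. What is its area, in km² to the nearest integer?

Side lengths (central angles): a = 2.2812, b = 1.6298, c = 1.2577 rad; semiperimeter s = 2.5843.
By l'Huilier's theorem, tan(E/4) = √[tan(s/2) tan((s−a)/2) tan((s−b)/2) tan((s−c)/2)], giving spherical excess E = 1.7395 rad.
Area = E·R² = 1.7395 × (6371)² ≈ 70604213 km².

70604213 km²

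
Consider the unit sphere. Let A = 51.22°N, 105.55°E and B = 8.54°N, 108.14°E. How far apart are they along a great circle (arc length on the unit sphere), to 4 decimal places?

In radians: φ₁ = 0.8940, φ₂ = 0.1491, Δλ = 2.590° = 0.0452 rad.
cos c = sin φ₁ sin φ₂ + cos φ₁ cos φ₂ cos Δλ = (0.7796)(0.1485) + (0.6263)(0.9889)(0.9990) = 0.73452,
so c = arccos(0.73452) = 0.74584 rad.
On the unit sphere the arc length equals the central angle: 0.7458.

0.7458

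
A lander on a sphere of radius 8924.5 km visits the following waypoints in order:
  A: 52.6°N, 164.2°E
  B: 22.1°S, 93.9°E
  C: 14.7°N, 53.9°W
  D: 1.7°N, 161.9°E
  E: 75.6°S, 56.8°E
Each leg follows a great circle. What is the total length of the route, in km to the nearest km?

Leg A→B: central angle 1.6802 rad, distance 14994.9 km.
Leg B→C: central angle 2.5941 rad, distance 23151.0 km.
Leg C→D: central angle 2.4601 rad, distance 21955.3 km.
Leg D→E: central angle 1.6644 rad, distance 14854.1 km.
Total: 14994.9 + 23151.0 + 21955.3 + 14854.1 ≈ 74955 km.

74955 km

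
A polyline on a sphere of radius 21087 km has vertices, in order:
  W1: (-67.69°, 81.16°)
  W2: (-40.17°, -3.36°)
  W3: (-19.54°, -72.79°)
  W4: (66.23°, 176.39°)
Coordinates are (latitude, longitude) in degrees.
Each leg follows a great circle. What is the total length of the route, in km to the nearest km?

Leg W1→W2: central angle 0.8963 rad, distance 18901.1 km.
Leg W2→W3: central angle 1.0829 rad, distance 22835.2 km.
Leg W3→W4: central angle 2.0276 rad, distance 42756.5 km.
Total: 18901.1 + 22835.2 + 42756.5 ≈ 84493 km.

84493 km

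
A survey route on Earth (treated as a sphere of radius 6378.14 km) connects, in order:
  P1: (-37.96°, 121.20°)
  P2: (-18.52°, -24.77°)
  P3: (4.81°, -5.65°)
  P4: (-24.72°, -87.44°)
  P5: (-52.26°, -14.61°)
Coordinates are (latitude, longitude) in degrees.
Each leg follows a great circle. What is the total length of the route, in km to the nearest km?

Leg P1→P2: central angle 2.0089 rad, distance 12812.9 km.
Leg P2→P3: central angle 0.5234 rad, distance 3338.4 km.
Leg P3→P4: central angle 1.4765 rad, distance 9417.1 km.
Leg P4→P5: central angle 1.0532 rad, distance 6717.2 km.
Total: 12812.9 + 3338.4 + 9417.1 + 6717.2 ≈ 32286 km.

32286 km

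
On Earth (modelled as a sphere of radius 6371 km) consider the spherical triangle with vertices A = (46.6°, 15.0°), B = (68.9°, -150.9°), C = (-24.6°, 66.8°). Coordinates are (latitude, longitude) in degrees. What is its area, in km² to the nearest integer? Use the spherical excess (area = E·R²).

47436675 km²

Side lengths (central angles): a = 2.2749, b = 1.4868, c = 1.1175 rad; semiperimeter s = 2.4396.
By l'Huilier's theorem, tan(E/4) = √[tan(s/2) tan((s−a)/2) tan((s−b)/2) tan((s−c)/2)], giving spherical excess E = 1.1687 rad.
Area = E·R² = 1.1687 × (6371)² ≈ 47436675 km².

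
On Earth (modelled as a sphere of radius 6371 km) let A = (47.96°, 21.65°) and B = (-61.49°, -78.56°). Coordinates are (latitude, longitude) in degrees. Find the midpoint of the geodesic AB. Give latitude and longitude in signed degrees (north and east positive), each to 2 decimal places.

The central angle between A and B is δ = 2.3593 rad.
With f = 0.5, the slerp weights are sin((1−f)δ)/sin δ = 1.3114 and sin(fδ)/sin δ = 1.3114.
Weighted sum of the unit vectors: (1.3114)·(0.6224,0.2471,0.7427) + (1.3114)·(0.0947,-0.4678,-0.8787) = (0.9404, -0.2895, -0.1784).
Converting back: φ = atan2(z, √(x²+y²)) = -10.28°, λ = atan2(y, x) = -17.11°.

-10.28°, -17.11°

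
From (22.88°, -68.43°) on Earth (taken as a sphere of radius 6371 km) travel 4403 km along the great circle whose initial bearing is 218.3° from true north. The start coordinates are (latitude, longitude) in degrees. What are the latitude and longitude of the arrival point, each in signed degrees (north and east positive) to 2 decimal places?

-9.28°, -92.03°

Angular distance δ = d/R = 4403/6371 = 0.69110 rad; initial bearing θ = 3.8101 rad.
sin φ₂ = sin φ₁ cos δ + cos φ₁ sin δ cos θ = (0.3888)(0.7705) + (0.9213)(0.6374)(-0.7848) = -0.1613, so φ₂ = -9.28°.
Δλ = atan2(sin θ sin δ cos φ₁, cos δ − sin φ₁ sin φ₂) = atan2(-0.3640, 0.8332) = -23.595°.
λ₂ = -68.430° − 23.595° = -92.03°.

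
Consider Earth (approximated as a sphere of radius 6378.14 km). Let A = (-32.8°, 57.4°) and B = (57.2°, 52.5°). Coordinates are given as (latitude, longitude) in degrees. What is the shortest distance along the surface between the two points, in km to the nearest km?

10029 km

Let φ₁ = -0.5725 rad, φ₂ = 0.9983 rad, and Δλ = -0.0855 rad.
cos c = sin φ₁ sin φ₂ + cos φ₁ cos φ₂ cos Δλ = (-0.5417)(0.8406) + (0.8406)(0.5417)(0.9963) = -0.00166,
so c = arccos(-0.00166) = 1.57246 rad.
Distance = R·c = 6378.14 × 1.5725 ≈ 10029 km.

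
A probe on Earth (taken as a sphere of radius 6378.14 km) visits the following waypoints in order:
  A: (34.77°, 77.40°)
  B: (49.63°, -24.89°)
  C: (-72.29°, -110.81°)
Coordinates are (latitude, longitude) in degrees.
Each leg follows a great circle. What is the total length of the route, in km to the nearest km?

Leg A→B: central angle 1.2438 rad, distance 7932.9 km.
Leg B→C: central angle 2.3628 rad, distance 15070.2 km.
Total: 7932.9 + 15070.2 ≈ 23003 km.

23003 km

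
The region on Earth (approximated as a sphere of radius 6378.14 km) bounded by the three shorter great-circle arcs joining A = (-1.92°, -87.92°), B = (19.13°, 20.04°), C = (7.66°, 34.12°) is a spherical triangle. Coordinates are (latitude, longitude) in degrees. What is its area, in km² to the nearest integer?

Side lengths (central angles): a = 0.3114, b = 2.1293, c = 1.8777 rad; semiperimeter s = 2.1592.
By l'Huilier's theorem, tan(E/4) = √[tan(s/2) tan((s−a)/2) tan((s−b)/2) tan((s−c)/2)], giving spherical excess E = 0.2892 rad.
Area = E·R² = 0.2892 × (6378.14)² ≈ 11764919 km².

11764919 km²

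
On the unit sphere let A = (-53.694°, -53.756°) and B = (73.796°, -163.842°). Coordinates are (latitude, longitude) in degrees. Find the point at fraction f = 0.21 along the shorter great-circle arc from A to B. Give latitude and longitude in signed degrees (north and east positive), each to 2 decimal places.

The central angle between A and B is δ = 2.5510 rad.
With f = 0.21, the slerp weights are sin((1−f)δ)/sin δ = 1.6213 and sin(fδ)/sin δ = 0.9166.
Weighted sum of the unit vectors: (1.6213)·(0.3501,-0.4775,-0.8059) + (0.9166)·(-0.2680,-0.0777,0.9603) = (0.3219, -0.8454, -0.4263).
Converting back: φ = atan2(z, √(x²+y²)) = -25.23°, λ = atan2(y, x) = -69.16°.

-25.23°, -69.16°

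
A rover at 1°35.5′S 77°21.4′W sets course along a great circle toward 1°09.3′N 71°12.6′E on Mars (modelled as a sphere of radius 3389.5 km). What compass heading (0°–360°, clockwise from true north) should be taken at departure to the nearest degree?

With φ₁ = -0.0278, φ₂ = 0.0202, Δλ = 2.5930 rad, the forward-azimuth formula gives
θ = atan2( sin Δλ cos φ₂ , cos φ₁ sin φ₂ − sin φ₁ cos φ₂ cos Δλ ) = atan2(0.5214, -0.0035) = 90.39°.
So the initial bearing is 90°.

90°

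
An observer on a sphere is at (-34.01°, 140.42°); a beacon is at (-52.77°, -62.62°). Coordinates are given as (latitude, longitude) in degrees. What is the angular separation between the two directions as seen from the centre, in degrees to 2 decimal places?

90.93°

In radians: φ₁ = -0.5936, φ₂ = -0.9210, Δλ = 156.960° = 2.7395 rad.
Haversine: a = sin²(Δφ/2) + cos φ₁ cos φ₂ sin²(Δλ/2) = 0.0266 + (0.8289)(0.6050)(0.9601) = 0.50808.
Central angle c = 2·arcsin(√a) = 1.58696 rad.
So the angular separation is 90.93°.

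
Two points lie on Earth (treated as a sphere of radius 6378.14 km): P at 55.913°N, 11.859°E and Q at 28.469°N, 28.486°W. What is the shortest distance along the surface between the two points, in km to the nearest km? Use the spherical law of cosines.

In radians: φ₁ = 0.9759, φ₂ = 0.4969, Δλ = -40.345° = -0.7042 rad.
cos c = sin φ₁ sin φ₂ + cos φ₁ cos φ₂ cos Δλ = (0.8282)(0.4767) + (0.5605)(0.8791)(0.7622) = 0.77028,
so c = arccos(0.77028) = 0.69151 rad.
Distance = R·c = 6378.14 × 0.6915 ≈ 4411 km.

4411 km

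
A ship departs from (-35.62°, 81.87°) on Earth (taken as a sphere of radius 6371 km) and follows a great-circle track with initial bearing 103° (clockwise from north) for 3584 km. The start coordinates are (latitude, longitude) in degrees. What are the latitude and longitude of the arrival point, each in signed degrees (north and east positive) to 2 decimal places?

Angular distance δ = d/R = 3584/6371 = 0.56255 rad; initial bearing θ = 1.7977 rad.
sin φ₂ = sin φ₁ cos δ + cos φ₁ sin δ cos θ = (-0.5824)(0.8459) + (0.8129)(0.5333)(-0.2250) = -0.5902, so φ₂ = -36.17°.
Δλ = atan2(sin θ sin δ cos φ₁, cos δ − sin φ₁ sin φ₂) = atan2(0.4224, 0.5022) = 40.072°.
λ₂ = 81.870° + 40.072° = 121.94°.

-36.17°, 121.94°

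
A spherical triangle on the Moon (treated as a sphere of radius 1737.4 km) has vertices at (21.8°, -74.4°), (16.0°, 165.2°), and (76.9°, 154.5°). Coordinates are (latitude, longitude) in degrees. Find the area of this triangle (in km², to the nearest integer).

Side lengths (central angles): a = 1.0672, b = 1.3455, c = 1.9276 rad; semiperimeter s = 2.1702.
By l'Huilier's theorem, tan(E/4) = √[tan(s/2) tan((s−a)/2) tan((s−b)/2) tan((s−c)/2)], giving spherical excess E = 0.9771 rad.
Area = E·R² = 0.9771 × (1737.4)² ≈ 2949438 km².

2949438 km²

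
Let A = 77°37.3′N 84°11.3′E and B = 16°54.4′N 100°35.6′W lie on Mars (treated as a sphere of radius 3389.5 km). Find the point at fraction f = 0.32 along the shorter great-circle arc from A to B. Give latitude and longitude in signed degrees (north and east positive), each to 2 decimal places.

74.97°, -103.96°

Central angle δ = 1.4910 rad. Interpolating on the sphere with fraction f = 0.32:
P = [sin((1−f)δ)·A + sin(fδ)·B] / sin δ = 0.8516·A + 0.4607·B in Cartesian coordinates,
giving P = (-0.0625, -0.2517, 0.9658), i.e. latitude 74.97°, longitude -103.96°.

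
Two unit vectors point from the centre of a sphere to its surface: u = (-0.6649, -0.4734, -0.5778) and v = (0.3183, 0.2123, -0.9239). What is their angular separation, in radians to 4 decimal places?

1.3473 rad

u·v = 0.2217; |u| = 1.0000, |v| = 1.0000.
cos θ = (u·v)/(|u||v|) = 0.2217, so θ = 1.3473 rad.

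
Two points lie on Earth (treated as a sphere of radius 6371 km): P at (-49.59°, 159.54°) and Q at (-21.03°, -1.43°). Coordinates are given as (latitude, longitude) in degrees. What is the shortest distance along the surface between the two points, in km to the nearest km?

11940 km

With latitudes φ₁ = -49.590°, φ₂ = -21.030° and longitude difference Δλ = -160.970°:
cos c = sin φ₁ sin φ₂ + cos φ₁ cos φ₂ cos Δλ = (-0.7614)(-0.3589) + (0.6483)(0.9334)(-0.9453) = -0.29876,
so c = arccos(-0.29876) = 1.87419 rad.
Distance = R·c = 6371 × 1.8742 ≈ 11940 km.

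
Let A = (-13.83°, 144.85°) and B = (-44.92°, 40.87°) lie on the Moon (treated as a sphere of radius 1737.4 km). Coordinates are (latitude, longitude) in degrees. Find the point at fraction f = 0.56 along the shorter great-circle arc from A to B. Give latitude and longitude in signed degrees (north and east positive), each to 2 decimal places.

Central angle δ = 1.5681 rad. Interpolating on the sphere with fraction f = 0.56:
P = [sin((1−f)δ)·A + sin(fδ)·B] / sin δ = 0.6365·A + 0.7696·B in Cartesian coordinates,
giving P = (-0.0933, 0.7124, -0.6956), i.e. latitude -44.07°, longitude 97.46°.

-44.07°, 97.46°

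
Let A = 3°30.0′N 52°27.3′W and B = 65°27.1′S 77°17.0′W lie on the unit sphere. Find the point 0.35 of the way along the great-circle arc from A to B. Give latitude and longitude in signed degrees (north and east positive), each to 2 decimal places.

The central angle between A and B is δ = 1.2442 rad.
With f = 0.35, the slerp weights are sin((1−f)δ)/sin δ = 0.7638 and sin(fδ)/sin δ = 0.4454.
Weighted sum of the unit vectors: (0.7638)·(0.6082,-0.7914,0.0610) + (0.4454)·(0.0915,-0.4053,-0.9096) = (0.5053, -0.7850, -0.3585).
Converting back: φ = atan2(z, √(x²+y²)) = -21.01°, λ = atan2(y, x) = -57.23°.

-21.01°, -57.23°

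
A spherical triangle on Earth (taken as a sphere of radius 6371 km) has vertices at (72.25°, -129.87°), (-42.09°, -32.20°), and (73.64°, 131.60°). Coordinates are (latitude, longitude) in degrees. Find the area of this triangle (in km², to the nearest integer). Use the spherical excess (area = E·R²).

Side lengths (central angles): a = 2.5753, b = 0.4485, c = 2.3031 rad; semiperimeter s = 2.6634.
By l'Huilier's theorem, tan(E/4) = √[tan(s/2) tan((s−a)/2) tan((s−b)/2) tan((s−c)/2)], giving spherical excess E = 1.0057 rad.
Area = E·R² = 1.0057 × (6371)² ≈ 40821541 km².

40821541 km²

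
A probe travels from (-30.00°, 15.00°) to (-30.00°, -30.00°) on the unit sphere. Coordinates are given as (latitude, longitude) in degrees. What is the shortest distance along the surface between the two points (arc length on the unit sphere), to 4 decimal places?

0.6756

Let φ₁ = -0.5236 rad, φ₂ = -0.5236 rad, and Δλ = -0.7854 rad.
Haversine: a = sin²(Δφ/2) + cos φ₁ cos φ₂ sin²(Δλ/2) = 0.0000 + (0.8660)(0.8660)(0.1464) = 0.10983.
Central angle c = 2·arcsin(√a) = 0.67560 rad.
On the unit sphere the arc length equals the central angle: 0.6756.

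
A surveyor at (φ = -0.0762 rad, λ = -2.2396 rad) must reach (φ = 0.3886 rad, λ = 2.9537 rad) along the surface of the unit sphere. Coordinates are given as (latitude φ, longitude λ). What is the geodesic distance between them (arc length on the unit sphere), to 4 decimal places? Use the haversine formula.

In radians: φ₁ = -0.0762, φ₂ = 0.3886, Δλ = -62.446° = -1.0899 rad.
Haversine: a = sin²(Δφ/2) + cos φ₁ cos φ₂ sin²(Δλ/2) = 0.0530 + (0.9971)(0.9254)(0.2687) = 0.30099.
Central angle c = 2·arcsin(√a) = 1.16145 rad.
On the unit sphere the arc length equals the central angle: 1.1614.

1.1614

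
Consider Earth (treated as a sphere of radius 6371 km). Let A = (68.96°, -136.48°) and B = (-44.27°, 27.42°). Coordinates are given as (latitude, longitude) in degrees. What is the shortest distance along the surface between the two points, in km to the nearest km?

Let φ₁ = 1.2036 rad, φ₂ = -0.7727 rad, and Δλ = 2.8606 rad.
cos c = sin φ₁ sin φ₂ + cos φ₁ cos φ₂ cos Δλ = (0.9333)(-0.6980) + (0.3590)(0.7161)(-0.9608) = -0.89850,
so c = arccos(-0.89850) = 2.68713 rad.
Distance = R·c = 6371 × 2.6871 ≈ 17120 km.

17120 km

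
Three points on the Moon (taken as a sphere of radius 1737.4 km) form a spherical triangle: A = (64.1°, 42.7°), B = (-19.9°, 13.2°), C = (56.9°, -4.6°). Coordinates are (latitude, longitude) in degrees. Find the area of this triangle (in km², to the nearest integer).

1020203 km²

Side lengths (central angles): a = 1.3656, b = 0.4144, c = 1.5195 rad; semiperimeter s = 1.6498.
By l'Huilier's theorem, tan(E/4) = √[tan(s/2) tan((s−a)/2) tan((s−b)/2) tan((s−c)/2)], giving spherical excess E = 0.3380 rad.
Area = E·R² = 0.3380 × (1737.4)² ≈ 1020203 km².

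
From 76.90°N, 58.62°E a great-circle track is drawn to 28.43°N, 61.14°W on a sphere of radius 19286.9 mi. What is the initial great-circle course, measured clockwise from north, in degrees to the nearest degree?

305°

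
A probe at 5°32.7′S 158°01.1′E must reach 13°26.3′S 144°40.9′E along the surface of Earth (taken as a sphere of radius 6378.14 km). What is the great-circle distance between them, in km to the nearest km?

1707 km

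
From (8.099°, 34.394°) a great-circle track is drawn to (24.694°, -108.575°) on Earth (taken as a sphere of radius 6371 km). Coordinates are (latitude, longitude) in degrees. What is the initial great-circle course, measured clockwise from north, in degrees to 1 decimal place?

313.3°

With φ₁ = 0.1414, φ₂ = 0.4310, Δλ = -2.4953 rad, the forward-azimuth formula gives
θ = atan2( sin Δλ cos φ₂ , cos φ₁ sin φ₂ − sin φ₁ cos φ₂ cos Δλ ) = atan2(-0.5472, 0.5158) = -46.69°.
Adding 360° brings this into [0°, 360°): 313.3°.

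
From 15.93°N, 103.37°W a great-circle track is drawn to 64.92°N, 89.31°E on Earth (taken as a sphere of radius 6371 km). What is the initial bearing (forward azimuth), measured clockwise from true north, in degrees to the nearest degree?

355°

Δλ = -167.320° = -2.9203 rad.
y = sin Δλ · cos φ₂ = (-0.2195)(0.4239) = -0.0930
x = cos φ₁ sin φ₂ − sin φ₁ cos φ₂ cos Δλ = (0.9616)(0.9057) − (0.2745)(0.4239)(-0.9756) = 0.9844
θ = atan2(y, x) = -5.40°; adding 360° gives 355°.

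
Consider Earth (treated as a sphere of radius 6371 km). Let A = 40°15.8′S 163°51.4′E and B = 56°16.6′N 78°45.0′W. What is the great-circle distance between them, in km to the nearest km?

15244 km

Let φ₁ = -0.7027 rad, φ₂ = 0.9822 rad, and Δλ = 2.0489 rad.
cos c = sin φ₁ sin φ₂ + cos φ₁ cos φ₂ cos Δλ = (-0.6463)(0.8317) + (0.7631)(0.5552)(-0.4601) = -0.73247,
so c = arccos(-0.73247) = 2.39274 rad.
Distance = R·c = 6371 × 2.3927 ≈ 15244 km.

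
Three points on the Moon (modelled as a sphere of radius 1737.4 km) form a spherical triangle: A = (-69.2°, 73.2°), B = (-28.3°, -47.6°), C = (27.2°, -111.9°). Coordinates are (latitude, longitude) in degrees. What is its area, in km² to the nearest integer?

Side lengths (central angles): a = 1.4476, b = 2.4067, c = 1.2838 rad; semiperimeter s = 2.5690.
By l'Huilier's theorem, tan(E/4) = √[tan(s/2) tan((s−a)/2) tan((s−b)/2) tan((s−c)/2)], giving spherical excess E = 1.3838 rad.
Area = E·R² = 1.3838 × (1737.4)² ≈ 4176951 km².

4176951 km²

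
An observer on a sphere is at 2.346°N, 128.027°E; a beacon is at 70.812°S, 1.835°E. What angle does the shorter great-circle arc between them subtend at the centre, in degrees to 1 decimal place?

In radians: φ₁ = 0.0409, φ₂ = -1.2359, Δλ = -126.192° = -2.2025 rad.
Haversine: a = sin²(Δφ/2) + cos φ₁ cos φ₂ sin²(Δλ/2) = 0.3551 + (0.9992)(0.3287)(0.7952) = 0.61629.
Central angle c = 2·arcsin(√a) = 1.80552 rad.
So the angular separation is 103.4°.

103.4°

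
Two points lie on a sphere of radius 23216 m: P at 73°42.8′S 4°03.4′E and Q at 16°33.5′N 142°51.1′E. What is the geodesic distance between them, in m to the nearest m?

47980 m

Let φ₁ = -1.2865 rad, φ₂ = 0.2890 rad, and Δλ = 2.4224 rad.
cos c = sin φ₁ sin φ₂ + cos φ₁ cos φ₂ cos Δλ = (-0.9599)(0.2850) + (0.2804)(0.9585)(-0.7524) = -0.47580,
so c = arccos(-0.47580) = 2.06667 rad.
Distance = R·c = 23216 × 2.0667 ≈ 47980 m.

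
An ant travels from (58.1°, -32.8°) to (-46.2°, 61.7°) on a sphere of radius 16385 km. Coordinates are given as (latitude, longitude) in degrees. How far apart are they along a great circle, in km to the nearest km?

37148 km

In radians: φ₁ = 1.0140, φ₂ = -0.8063, Δλ = 94.500° = 1.6493 rad.
cos c = sin φ₁ sin φ₂ + cos φ₁ cos φ₂ cos Δλ = (0.8490)(-0.7218) + (0.5284)(0.6921)(-0.0785) = -0.64145,
so c = arccos(-0.64145) = 2.26718 rad.
Distance = R·c = 16385 × 2.2672 ≈ 37148 km.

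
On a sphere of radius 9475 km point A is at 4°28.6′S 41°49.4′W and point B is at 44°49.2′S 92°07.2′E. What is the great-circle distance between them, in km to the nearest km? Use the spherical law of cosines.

19155 km

With latitudes φ₁ = -4.477°, φ₂ = -44.820° and longitude difference Δλ = 133.943°:
cos c = sin φ₁ sin φ₂ + cos φ₁ cos φ₂ cos Δλ = (-0.0781)(-0.7049) + (0.9969)(0.7093)(-0.6939) = -0.43571,
so c = arccos(-0.43571) = 2.02163 rad.
Distance = R·c = 9475 × 2.0216 ≈ 19155 km.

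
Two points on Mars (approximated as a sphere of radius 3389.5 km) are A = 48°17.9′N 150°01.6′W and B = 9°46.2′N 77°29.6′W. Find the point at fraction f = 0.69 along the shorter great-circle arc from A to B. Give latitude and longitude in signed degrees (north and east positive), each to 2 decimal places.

Central angle δ = 1.2414 rad. Interpolating on the sphere with fraction f = 0.69:
P = [sin((1−f)δ)·A + sin(fδ)·B] / sin δ = 0.3967·A + 0.7985·B in Cartesian coordinates,
giving P = (-0.0582, -0.9001, 0.4317), i.e. latitude 25.58°, longitude -93.70°.

25.58°, -93.70°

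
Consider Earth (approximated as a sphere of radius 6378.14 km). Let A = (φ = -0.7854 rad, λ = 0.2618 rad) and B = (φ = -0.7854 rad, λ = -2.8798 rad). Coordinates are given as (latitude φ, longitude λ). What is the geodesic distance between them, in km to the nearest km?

10019 km

In radians: φ₁ = -0.7854, φ₂ = -0.7854, Δλ = 180.000° = 3.1416 rad.
cos c = sin φ₁ sin φ₂ + cos φ₁ cos φ₂ cos Δλ = (-0.7071)(-0.7071) + (0.7071)(0.7071)(-1.0000) = 0.00000,
so c = arccos(0.00000) = 1.57079 rad.
Distance = R·c = 6378.14 × 1.5708 ≈ 10019 km.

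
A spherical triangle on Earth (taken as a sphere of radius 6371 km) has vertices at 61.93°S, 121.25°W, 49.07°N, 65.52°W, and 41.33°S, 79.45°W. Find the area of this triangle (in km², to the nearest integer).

14574455 km²

Side lengths (central angles): a = 1.5922, b = 0.5621, c = 2.0864 rad; semiperimeter s = 2.1204.
By l'Huilier's theorem, tan(E/4) = √[tan(s/2) tan((s−a)/2) tan((s−b)/2) tan((s−c)/2)], giving spherical excess E = 0.3591 rad.
Area = E·R² = 0.3591 × (6371)² ≈ 14574455 km².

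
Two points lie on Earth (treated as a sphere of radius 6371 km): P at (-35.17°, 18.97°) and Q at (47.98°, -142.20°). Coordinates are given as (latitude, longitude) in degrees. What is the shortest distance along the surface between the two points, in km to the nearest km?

17908 km

With latitudes φ₁ = -35.170°, φ₂ = 47.980° and longitude difference Δλ = -161.170°:
cos c = sin φ₁ sin φ₂ + cos φ₁ cos φ₂ cos Δλ = (-0.5760)(0.7429) + (0.8174)(0.6694)(-0.9465) = -0.94583,
so c = arccos(-0.94583) = 2.81092 rad.
Distance = R·c = 6371 × 2.8109 ≈ 17908 km.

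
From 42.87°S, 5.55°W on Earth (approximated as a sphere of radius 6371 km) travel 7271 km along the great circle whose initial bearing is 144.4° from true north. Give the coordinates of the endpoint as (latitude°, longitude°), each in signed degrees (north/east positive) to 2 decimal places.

Angular distance δ = d/R = 7271/6371 = 1.14127 rad; initial bearing θ = 2.5203 rad.
sin φ₂ = sin φ₁ cos δ + cos φ₁ sin δ cos θ = (-0.6803)(0.4164) + (0.7329)(0.9092)(-0.8131) = -0.8251, so φ₂ = -55.60°.
Δλ = atan2(sin θ sin δ cos φ₁, cos δ − sin φ₁ sin φ₂) = atan2(0.3879, -0.1449) = 110.485°.
λ₂ = -5.550° + 110.485° = 104.94°.

-55.60°, 104.94°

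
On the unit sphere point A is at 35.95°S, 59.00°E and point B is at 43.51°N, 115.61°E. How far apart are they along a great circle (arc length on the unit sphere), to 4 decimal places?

1.6520

With latitudes φ₁ = -35.950°, φ₂ = 43.510° and longitude difference Δλ = 56.610°:
cos c = sin φ₁ sin φ₂ + cos φ₁ cos φ₂ cos Δλ = (-0.5871)(0.6885) + (0.8095)(0.7253)(0.5503) = -0.08108,
so c = arccos(-0.08108) = 1.65197 rad.
On the unit sphere the arc length equals the central angle: 1.6520.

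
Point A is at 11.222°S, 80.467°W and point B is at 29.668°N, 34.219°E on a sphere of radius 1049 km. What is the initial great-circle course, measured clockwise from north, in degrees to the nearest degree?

With φ₁ = -0.1959, φ₂ = 0.5178, Δλ = 2.0016 rad, the forward-azimuth formula gives
θ = atan2( sin Δλ cos φ₂ , cos φ₁ sin φ₂ − sin φ₁ cos φ₂ cos Δλ ) = atan2(0.7895, 0.4149) = 62.28°.
So the initial bearing is 62°.

62°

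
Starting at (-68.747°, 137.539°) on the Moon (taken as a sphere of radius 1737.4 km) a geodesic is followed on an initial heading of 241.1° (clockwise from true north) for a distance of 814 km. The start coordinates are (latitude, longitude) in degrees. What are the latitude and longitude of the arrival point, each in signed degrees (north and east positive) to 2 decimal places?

Angular distance δ = d/R = 814/1737.4 = 0.46852 rad; initial bearing θ = 4.2080 rad.
sin φ₂ = sin φ₁ cos δ + cos φ₁ sin δ cos θ = (-0.9320)(0.8922) + (0.3625)(0.4516)(-0.4833) = -0.9107, so φ₂ = -65.60°.
Δλ = atan2(sin θ sin δ cos φ₁, cos δ − sin φ₁ sin φ₂) = atan2(-0.1433, 0.0435) = -73.110°.
λ₂ = 137.539° − 73.110° = 64.43°.

-65.60°, 64.43°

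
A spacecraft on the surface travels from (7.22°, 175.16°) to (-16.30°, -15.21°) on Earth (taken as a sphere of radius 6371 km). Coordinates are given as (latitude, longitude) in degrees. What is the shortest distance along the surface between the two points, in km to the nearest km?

18502 km

With latitudes φ₁ = 7.220°, φ₂ = -16.300° and longitude difference Δλ = 169.630°:
cos c = sin φ₁ sin φ₂ + cos φ₁ cos φ₂ cos Δλ = (0.1257)(-0.2807) + (0.9921)(0.9598)(-0.9837) = -0.97192,
so c = arccos(-0.97192) = 2.90404 rad.
Distance = R·c = 6371 × 2.9040 ≈ 18502 km.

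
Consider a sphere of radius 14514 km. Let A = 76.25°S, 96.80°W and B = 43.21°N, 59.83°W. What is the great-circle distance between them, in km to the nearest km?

With latitudes φ₁ = -76.250°, φ₂ = 43.210° and longitude difference Δλ = 36.970°:
cos c = sin φ₁ sin φ₂ + cos φ₁ cos φ₂ cos Δλ = (-0.9713)(0.6847) + (0.2377)(0.7288)(0.7990) = -0.52665,
so c = arccos(-0.52665) = 2.12545 rad.
Distance = R·c = 14514 × 2.1254 ≈ 30849 km.

30849 km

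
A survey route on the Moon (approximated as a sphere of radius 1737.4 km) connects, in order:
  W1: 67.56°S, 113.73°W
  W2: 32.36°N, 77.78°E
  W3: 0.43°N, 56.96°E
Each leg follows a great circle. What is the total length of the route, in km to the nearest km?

Leg W1→W2: central angle 2.5161 rad, distance 4371.4 km.
Leg W2→W3: central angle 0.6542 rad, distance 1136.6 km.
Total: 4371.4 + 1136.6 ≈ 5508 km.

5508 km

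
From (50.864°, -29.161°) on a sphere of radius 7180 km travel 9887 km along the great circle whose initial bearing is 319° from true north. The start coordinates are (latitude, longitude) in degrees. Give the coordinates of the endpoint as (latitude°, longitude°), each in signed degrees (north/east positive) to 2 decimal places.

38.08°, -154.29°

Angular distance δ = d/R = 9887/7180 = 1.37702 rad; initial bearing θ = 5.5676 rad.
sin φ₂ = sin φ₁ cos δ + cos φ₁ sin δ cos θ = (0.7756)(0.1926) + (0.6312)(0.9813)(0.7547) = 0.6168, so φ₂ = 38.08°.
Δλ = atan2(sin θ sin δ cos φ₁, cos δ − sin φ₁ sin φ₂) = atan2(-0.4063, -0.2858) = -125.126°.
λ₂ = -29.161° − 125.126° = -154.29°.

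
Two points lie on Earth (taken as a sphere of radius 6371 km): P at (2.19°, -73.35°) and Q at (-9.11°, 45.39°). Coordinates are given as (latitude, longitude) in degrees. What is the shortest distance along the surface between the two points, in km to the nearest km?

13201 km

With latitudes φ₁ = 2.190°, φ₂ = -9.110° and longitude difference Δλ = 118.740°:
cos c = sin φ₁ sin φ₂ + cos φ₁ cos φ₂ cos Δλ = (0.0382)(-0.1583) + (0.9993)(0.9874)(-0.4808) = -0.48047,
so c = arccos(-0.48047) = 2.07199 rad.
Distance = R·c = 6371 × 2.0720 ≈ 13201 km.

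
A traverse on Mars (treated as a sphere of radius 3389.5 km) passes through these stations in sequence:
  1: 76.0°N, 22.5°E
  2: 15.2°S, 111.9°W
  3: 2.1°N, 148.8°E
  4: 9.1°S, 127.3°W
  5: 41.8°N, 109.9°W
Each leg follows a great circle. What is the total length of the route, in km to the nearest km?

Leg 1→2: central angle 2.0018 rad, distance 6785.0 km.
Leg 2→3: central angle 1.7370 rad, distance 5887.6 km.
Leg 3→4: central angle 1.4716 rad, distance 4987.9 km.
Leg 4→5: central angle 0.9310 rad, distance 3155.8 km.
Total: 6785.0 + 5887.6 + 4987.9 + 3155.8 ≈ 20816 km.

20816 km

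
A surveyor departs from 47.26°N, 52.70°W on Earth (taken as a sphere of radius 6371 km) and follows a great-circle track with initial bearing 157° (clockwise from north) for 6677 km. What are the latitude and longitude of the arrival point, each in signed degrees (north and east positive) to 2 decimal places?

Angular distance δ = d/R = 6677/6371 = 1.04803 rad; initial bearing θ = 2.7402 rad.
sin φ₂ = sin φ₁ cos δ + cos φ₁ sin δ cos θ = (0.7344)(0.4993) + (0.6787)(0.8664)(-0.9205) = -0.1746, so φ₂ = -10.06°.
Δλ = atan2(sin θ sin δ cos φ₁, cos δ − sin φ₁ sin φ₂) = atan2(0.2298, 0.6275) = 20.110°.
λ₂ = -52.700° + 20.110° = -32.59°.

-10.06°, -32.59°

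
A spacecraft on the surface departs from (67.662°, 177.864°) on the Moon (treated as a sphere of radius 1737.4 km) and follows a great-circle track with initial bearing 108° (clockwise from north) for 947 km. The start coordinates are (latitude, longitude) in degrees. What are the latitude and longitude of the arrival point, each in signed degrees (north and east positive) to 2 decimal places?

46.89°, -135.96°

Angular distance δ = d/R = 947/1737.4 = 0.54507 rad; initial bearing θ = 1.8850 rad.
sin φ₂ = sin φ₁ cos δ + cos φ₁ sin δ cos θ = (0.9250)(0.8551) + (0.3801)(0.5185)(-0.3090) = 0.7300, so φ₂ = 46.89°.
Δλ = atan2(sin θ sin δ cos φ₁, cos δ − sin φ₁ sin φ₂) = atan2(0.1874, 0.1798) = 46.180°.
λ₂ = 177.864° + 46.180° = 224.04° → -135.96° after wrapping to (−180°, 180°].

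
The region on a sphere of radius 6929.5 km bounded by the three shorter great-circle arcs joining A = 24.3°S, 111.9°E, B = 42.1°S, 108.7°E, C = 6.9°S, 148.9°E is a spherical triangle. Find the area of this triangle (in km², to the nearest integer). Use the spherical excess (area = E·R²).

4958053 km²

Side lengths (central angles): a = 0.8722, b = 0.6887, c = 0.3141 rad; semiperimeter s = 0.9375.
By l'Huilier's theorem, tan(E/4) = √[tan(s/2) tan((s−a)/2) tan((s−b)/2) tan((s−c)/2)], giving spherical excess E = 0.1033 rad.
Area = E·R² = 0.1033 × (6929.5)² ≈ 4958053 km².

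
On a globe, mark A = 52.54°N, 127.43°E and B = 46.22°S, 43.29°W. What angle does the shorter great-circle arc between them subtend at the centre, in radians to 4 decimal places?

2.9892 rad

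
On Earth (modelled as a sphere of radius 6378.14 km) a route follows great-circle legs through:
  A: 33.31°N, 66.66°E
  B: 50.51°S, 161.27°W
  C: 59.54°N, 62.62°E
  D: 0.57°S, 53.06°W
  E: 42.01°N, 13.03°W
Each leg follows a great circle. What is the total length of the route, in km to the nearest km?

Leg A→B: central angle 2.4653 rad, distance 15724.2 km.
Leg B→C: central angle 2.6850 rad, distance 17125.2 km.
Leg C→D: central angle 1.8011 rad, distance 11487.5 km.
Leg D→E: central angle 0.9737 rad, distance 6210.3 km.
Total: 15724.2 + 17125.2 + 11487.5 + 6210.3 ≈ 50547 km.

50547 km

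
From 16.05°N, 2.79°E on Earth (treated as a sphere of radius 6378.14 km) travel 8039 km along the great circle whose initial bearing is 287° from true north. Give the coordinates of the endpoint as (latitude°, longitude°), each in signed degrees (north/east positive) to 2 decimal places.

20.61°, -73.83°

Angular distance δ = d/R = 8039/6378.14 = 1.26040 rad; initial bearing θ = 5.0091 rad.
sin φ₂ = sin φ₁ cos δ + cos φ₁ sin δ cos θ = (0.2765)(0.3054) + (0.9610)(0.9522)(0.2924) = 0.3520, so φ₂ = 20.61°.
Δλ = atan2(sin θ sin δ cos φ₁, cos δ − sin φ₁ sin φ₂) = atan2(-0.8751, 0.2081) = -76.622°.
λ₂ = 2.790° − 76.622° = -73.83°.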